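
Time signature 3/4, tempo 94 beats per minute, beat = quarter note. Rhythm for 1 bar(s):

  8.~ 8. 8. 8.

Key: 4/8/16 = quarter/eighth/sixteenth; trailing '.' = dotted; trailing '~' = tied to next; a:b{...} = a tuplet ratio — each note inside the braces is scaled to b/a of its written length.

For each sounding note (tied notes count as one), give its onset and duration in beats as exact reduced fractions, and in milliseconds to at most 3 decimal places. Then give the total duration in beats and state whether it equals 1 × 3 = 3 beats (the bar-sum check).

1) 0.0ms=0b +957.447ms=3/2b
2) 957.447ms=3/2b +478.723ms=3/4b
3) 1436.17ms=9/4b +478.723ms=3/4b
Σ=3b of 3 (94bpm 3/4) — PASS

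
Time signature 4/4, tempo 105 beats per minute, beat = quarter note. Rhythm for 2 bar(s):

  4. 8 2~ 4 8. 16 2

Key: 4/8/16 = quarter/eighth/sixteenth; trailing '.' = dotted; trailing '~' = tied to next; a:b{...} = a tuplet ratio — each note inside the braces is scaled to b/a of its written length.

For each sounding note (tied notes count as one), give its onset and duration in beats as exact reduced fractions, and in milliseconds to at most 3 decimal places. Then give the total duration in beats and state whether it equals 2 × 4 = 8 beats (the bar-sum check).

1) 0.0ms=0b +857.143ms=3/2b
2) 857.143ms=3/2b +285.714ms=1/2b
3) 1142.857ms=2b +1714.286ms=3b
4) 2857.143ms=5b +428.571ms=3/4b
5) 3285.714ms=23/4b +142.857ms=1/4b
6) 3428.571ms=6b +1142.857ms=2b
Σ=8b of 8 (105bpm 4/4) — PASS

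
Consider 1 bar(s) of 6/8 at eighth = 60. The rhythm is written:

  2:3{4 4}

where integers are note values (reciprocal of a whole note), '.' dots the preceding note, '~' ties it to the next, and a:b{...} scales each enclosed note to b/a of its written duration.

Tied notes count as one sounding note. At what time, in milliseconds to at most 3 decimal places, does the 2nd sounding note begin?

note 2 onset = 3b = 3000.0ms

1. 0.0ms @ 0 + 3000.0ms (3)
2. 3000.0ms @ 3 + 3000.0ms (3)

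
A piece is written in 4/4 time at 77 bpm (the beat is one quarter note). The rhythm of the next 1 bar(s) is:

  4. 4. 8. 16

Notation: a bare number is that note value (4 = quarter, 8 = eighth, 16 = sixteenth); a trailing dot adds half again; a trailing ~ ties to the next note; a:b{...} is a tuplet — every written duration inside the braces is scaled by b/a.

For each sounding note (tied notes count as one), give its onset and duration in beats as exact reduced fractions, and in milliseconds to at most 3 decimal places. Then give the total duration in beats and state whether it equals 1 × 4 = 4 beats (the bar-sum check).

1) 0.0ms=0b +1168.831ms=3/2b
2) 1168.831ms=3/2b +1168.831ms=3/2b
3) 2337.662ms=3b +584.416ms=3/4b
4) 2922.078ms=15/4b +194.805ms=1/4b
Σ=4b of 4 (77bpm 4/4) — PASS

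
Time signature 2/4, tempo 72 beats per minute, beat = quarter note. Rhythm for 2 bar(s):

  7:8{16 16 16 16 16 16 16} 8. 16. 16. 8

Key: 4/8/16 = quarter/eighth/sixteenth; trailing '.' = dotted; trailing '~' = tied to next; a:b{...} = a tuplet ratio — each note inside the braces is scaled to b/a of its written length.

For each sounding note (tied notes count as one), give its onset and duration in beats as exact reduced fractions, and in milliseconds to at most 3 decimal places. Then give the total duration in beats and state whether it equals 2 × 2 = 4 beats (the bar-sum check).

1) 0.0ms=0b +238.095ms=2/7b
2) 238.095ms=2/7b +238.095ms=2/7b
3) 476.19ms=4/7b +238.095ms=2/7b
4) 714.286ms=6/7b +238.095ms=2/7b
5) 952.381ms=8/7b +238.095ms=2/7b
6) 1190.476ms=10/7b +238.095ms=2/7b
7) 1428.571ms=12/7b +238.095ms=2/7b
8) 1666.667ms=2b +625.0ms=3/4b
9) 2291.667ms=11/4b +312.5ms=3/8b
10) 2604.167ms=25/8b +312.5ms=3/8b
11) 2916.667ms=7/2b +416.667ms=1/2b
Σ=4b of 4 (72bpm 2/4) — PASS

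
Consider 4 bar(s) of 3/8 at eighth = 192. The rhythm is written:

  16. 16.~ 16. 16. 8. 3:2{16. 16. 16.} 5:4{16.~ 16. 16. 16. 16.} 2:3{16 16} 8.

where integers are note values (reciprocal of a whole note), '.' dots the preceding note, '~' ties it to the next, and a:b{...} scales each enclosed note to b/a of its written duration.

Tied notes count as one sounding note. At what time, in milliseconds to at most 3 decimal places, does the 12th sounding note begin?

1. 0.0ms @ 0 + 234.375ms (3/4)
2. 234.375ms @ 3/4 + 468.75ms (3/2)
3. 703.125ms @ 9/4 + 234.375ms (3/4)
4. 937.5ms @ 3 + 468.75ms (3/2)
5. 1406.25ms @ 9/2 + 156.25ms (1/2)
6. 1562.5ms @ 5 + 156.25ms (1/2)
7. 1718.75ms @ 11/2 + 156.25ms (1/2)
8. 1875.0ms @ 6 + 375.0ms (6/5)
9. 2250.0ms @ 36/5 + 187.5ms (3/5)
10. 2437.5ms @ 39/5 + 187.5ms (3/5)
11. 2625.0ms @ 42/5 + 187.5ms (3/5)
12. 2812.5ms @ 9 + 234.375ms (3/4)
13. 3046.875ms @ 39/4 + 234.375ms (3/4)
14. 3281.25ms @ 21/2 + 468.75ms (3/2)

note 12 onset = 9b = 2812.5ms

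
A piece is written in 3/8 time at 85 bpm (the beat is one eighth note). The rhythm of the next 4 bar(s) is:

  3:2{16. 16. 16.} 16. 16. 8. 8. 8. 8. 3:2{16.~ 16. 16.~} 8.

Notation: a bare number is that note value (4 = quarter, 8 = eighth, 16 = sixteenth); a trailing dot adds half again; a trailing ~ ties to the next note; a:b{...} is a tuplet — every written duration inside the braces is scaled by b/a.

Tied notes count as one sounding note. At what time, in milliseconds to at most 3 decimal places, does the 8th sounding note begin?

note 8 onset = 6b = 4235.294ms

1. 0.0ms @ 0 + 352.941ms (1/2)
2. 352.941ms @ 1/2 + 352.941ms (1/2)
3. 705.882ms @ 1 + 352.941ms (1/2)
4. 1058.824ms @ 3/2 + 529.412ms (3/4)
5. 1588.235ms @ 9/4 + 529.412ms (3/4)
6. 2117.647ms @ 3 + 1058.824ms (3/2)
7. 3176.471ms @ 9/2 + 1058.824ms (3/2)
8. 4235.294ms @ 6 + 1058.824ms (3/2)
9. 5294.118ms @ 15/2 + 1058.824ms (3/2)
10. 6352.941ms @ 9 + 705.882ms (1)
11. 7058.824ms @ 10 + 1411.765ms (2)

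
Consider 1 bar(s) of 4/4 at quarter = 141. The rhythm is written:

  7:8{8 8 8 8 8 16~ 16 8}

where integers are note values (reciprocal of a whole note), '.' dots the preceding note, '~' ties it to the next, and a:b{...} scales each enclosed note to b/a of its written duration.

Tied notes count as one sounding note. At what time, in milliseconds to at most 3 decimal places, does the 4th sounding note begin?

note 4 onset = 12/7b = 729.483ms

1. 0.0ms @ 0 + 243.161ms (4/7)
2. 243.161ms @ 4/7 + 243.161ms (4/7)
3. 486.322ms @ 8/7 + 243.161ms (4/7)
4. 729.483ms @ 12/7 + 243.161ms (4/7)
5. 972.644ms @ 16/7 + 243.161ms (4/7)
6. 1215.805ms @ 20/7 + 243.161ms (4/7)
7. 1458.967ms @ 24/7 + 243.161ms (4/7)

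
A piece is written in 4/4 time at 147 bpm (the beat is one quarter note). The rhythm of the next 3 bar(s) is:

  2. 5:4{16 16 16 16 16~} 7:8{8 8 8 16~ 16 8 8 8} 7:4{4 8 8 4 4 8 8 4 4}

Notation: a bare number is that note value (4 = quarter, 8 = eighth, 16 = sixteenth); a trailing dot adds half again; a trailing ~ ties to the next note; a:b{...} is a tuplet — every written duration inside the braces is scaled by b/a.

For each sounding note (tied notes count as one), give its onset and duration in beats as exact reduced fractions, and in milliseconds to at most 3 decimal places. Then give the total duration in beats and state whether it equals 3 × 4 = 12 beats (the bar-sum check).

1) 0.0ms=0b +1224.49ms=3b
2) 1224.49ms=3b +81.633ms=1/5b
3) 1306.122ms=16/5b +81.633ms=1/5b
4) 1387.755ms=17/5b +81.633ms=1/5b
5) 1469.388ms=18/5b +81.633ms=1/5b
6) 1551.02ms=19/5b +314.869ms=27/35b
7) 1865.889ms=32/7b +233.236ms=4/7b
8) 2099.125ms=36/7b +233.236ms=4/7b
9) 2332.362ms=40/7b +233.236ms=4/7b
10) 2565.598ms=44/7b +233.236ms=4/7b
11) 2798.834ms=48/7b +233.236ms=4/7b
12) 3032.07ms=52/7b +233.236ms=4/7b
13) 3265.306ms=8b +233.236ms=4/7b
14) 3498.542ms=60/7b +116.618ms=2/7b
15) 3615.16ms=62/7b +116.618ms=2/7b
16) 3731.778ms=64/7b +233.236ms=4/7b
17) 3965.015ms=68/7b +233.236ms=4/7b
18) 4198.251ms=72/7b +116.618ms=2/7b
19) 4314.869ms=74/7b +116.618ms=2/7b
20) 4431.487ms=76/7b +233.236ms=4/7b
21) 4664.723ms=80/7b +233.236ms=4/7b
Σ=12b of 12 (147bpm 4/4) — PASS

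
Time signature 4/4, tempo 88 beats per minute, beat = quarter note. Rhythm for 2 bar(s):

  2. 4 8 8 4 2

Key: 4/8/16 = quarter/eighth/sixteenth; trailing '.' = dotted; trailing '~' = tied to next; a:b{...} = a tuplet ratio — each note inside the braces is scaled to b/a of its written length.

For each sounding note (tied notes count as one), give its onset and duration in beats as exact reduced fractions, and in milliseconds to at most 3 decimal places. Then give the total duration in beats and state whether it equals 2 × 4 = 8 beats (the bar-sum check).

1) 0.0ms=0b +2045.455ms=3b
2) 2045.455ms=3b +681.818ms=1b
3) 2727.273ms=4b +340.909ms=1/2b
4) 3068.182ms=9/2b +340.909ms=1/2b
5) 3409.091ms=5b +681.818ms=1b
6) 4090.909ms=6b +1363.636ms=2b
Σ=8b of 8 (88bpm 4/4) — PASS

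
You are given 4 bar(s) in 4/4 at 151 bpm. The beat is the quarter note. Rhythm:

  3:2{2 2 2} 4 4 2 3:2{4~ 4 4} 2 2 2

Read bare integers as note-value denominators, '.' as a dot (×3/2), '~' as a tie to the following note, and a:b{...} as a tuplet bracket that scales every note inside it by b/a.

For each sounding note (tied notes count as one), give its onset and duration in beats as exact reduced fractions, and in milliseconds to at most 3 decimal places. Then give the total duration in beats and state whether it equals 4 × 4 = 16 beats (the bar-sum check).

1) 0.0ms=0b +529.801ms=4/3b
2) 529.801ms=4/3b +529.801ms=4/3b
3) 1059.603ms=8/3b +529.801ms=4/3b
4) 1589.404ms=4b +397.351ms=1b
5) 1986.755ms=5b +397.351ms=1b
6) 2384.106ms=6b +794.702ms=2b
7) 3178.808ms=8b +529.801ms=4/3b
8) 3708.609ms=28/3b +264.901ms=2/3b
9) 3973.51ms=10b +794.702ms=2b
10) 4768.212ms=12b +794.702ms=2b
11) 5562.914ms=14b +794.702ms=2b
Σ=16b of 16 (151bpm 4/4) — PASS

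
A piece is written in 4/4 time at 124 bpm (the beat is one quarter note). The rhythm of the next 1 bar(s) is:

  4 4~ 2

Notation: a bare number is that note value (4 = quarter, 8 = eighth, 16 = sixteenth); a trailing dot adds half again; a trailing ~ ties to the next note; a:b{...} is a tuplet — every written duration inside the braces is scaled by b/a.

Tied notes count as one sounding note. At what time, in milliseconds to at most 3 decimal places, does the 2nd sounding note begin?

note 2 onset = 1b = 483.871ms

1. 0.0ms @ 0 + 483.871ms (1)
2. 483.871ms @ 1 + 1451.613ms (3)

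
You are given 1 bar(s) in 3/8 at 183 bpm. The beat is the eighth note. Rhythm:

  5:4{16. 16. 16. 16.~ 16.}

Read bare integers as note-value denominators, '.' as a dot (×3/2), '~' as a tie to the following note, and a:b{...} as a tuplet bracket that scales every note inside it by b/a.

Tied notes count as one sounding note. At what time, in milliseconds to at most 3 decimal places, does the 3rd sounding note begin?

note 3 onset = 6/5b = 393.443ms

1. 0.0ms @ 0 + 196.721ms (3/5)
2. 196.721ms @ 3/5 + 196.721ms (3/5)
3. 393.443ms @ 6/5 + 196.721ms (3/5)
4. 590.164ms @ 9/5 + 393.443ms (6/5)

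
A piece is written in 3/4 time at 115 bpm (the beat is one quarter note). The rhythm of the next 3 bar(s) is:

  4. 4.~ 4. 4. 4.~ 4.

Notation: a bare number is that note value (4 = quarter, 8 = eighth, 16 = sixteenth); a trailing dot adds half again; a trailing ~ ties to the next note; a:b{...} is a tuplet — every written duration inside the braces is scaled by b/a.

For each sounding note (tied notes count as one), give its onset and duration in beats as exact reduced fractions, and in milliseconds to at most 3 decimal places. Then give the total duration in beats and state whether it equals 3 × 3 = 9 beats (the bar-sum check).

1) 0.0ms=0b +782.609ms=3/2b
2) 782.609ms=3/2b +1565.217ms=3b
3) 2347.826ms=9/2b +782.609ms=3/2b
4) 3130.435ms=6b +1565.217ms=3b
Σ=9b of 9 (115bpm 3/4) — PASS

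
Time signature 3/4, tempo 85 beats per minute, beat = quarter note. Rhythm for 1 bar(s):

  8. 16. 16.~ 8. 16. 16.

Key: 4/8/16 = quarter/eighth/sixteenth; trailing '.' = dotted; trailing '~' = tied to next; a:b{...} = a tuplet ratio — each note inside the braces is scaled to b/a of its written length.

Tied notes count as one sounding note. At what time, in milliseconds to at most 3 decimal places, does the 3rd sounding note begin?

1. 0.0ms @ 0 + 529.412ms (3/4)
2. 529.412ms @ 3/4 + 264.706ms (3/8)
3. 794.118ms @ 9/8 + 794.118ms (9/8)
4. 1588.235ms @ 9/4 + 264.706ms (3/8)
5. 1852.941ms @ 21/8 + 264.706ms (3/8)

note 3 onset = 9/8b = 794.118ms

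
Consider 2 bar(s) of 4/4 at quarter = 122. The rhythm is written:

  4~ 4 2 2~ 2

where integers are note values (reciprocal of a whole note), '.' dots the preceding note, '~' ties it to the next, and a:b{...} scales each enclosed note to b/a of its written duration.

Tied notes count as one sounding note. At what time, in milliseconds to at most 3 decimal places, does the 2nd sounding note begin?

note 2 onset = 2b = 983.607ms

1. 0.0ms @ 0 + 983.607ms (2)
2. 983.607ms @ 2 + 983.607ms (2)
3. 1967.213ms @ 4 + 1967.213ms (4)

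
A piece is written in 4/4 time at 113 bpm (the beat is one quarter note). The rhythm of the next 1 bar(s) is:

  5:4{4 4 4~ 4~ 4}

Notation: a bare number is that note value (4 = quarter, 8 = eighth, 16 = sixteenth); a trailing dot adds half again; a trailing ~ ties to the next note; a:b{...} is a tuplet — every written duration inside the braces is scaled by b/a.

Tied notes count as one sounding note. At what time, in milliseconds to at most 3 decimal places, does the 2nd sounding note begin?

note 2 onset = 4/5b = 424.779ms

1. 0.0ms @ 0 + 424.779ms (4/5)
2. 424.779ms @ 4/5 + 424.779ms (4/5)
3. 849.558ms @ 8/5 + 1274.336ms (12/5)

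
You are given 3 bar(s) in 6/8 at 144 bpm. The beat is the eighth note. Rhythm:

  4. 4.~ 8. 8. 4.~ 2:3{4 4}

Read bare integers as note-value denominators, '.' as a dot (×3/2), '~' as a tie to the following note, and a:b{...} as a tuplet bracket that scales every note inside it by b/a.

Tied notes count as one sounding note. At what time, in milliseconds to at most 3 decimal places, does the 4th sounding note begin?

note 4 onset = 9b = 3750.0ms

1. 0.0ms @ 0 + 1250.0ms (3)
2. 1250.0ms @ 3 + 1875.0ms (9/2)
3. 3125.0ms @ 15/2 + 625.0ms (3/2)
4. 3750.0ms @ 9 + 2500.0ms (6)
5. 6250.0ms @ 15 + 1250.0ms (3)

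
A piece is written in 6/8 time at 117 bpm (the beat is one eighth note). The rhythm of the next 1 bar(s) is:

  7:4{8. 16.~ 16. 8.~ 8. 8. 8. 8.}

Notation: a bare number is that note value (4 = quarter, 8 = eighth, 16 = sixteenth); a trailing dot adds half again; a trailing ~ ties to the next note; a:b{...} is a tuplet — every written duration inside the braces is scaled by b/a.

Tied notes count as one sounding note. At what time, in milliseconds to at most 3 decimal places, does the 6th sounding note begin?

1. 0.0ms @ 0 + 439.56ms (6/7)
2. 439.56ms @ 6/7 + 439.56ms (6/7)
3. 879.121ms @ 12/7 + 879.121ms (12/7)
4. 1758.242ms @ 24/7 + 439.56ms (6/7)
5. 2197.802ms @ 30/7 + 439.56ms (6/7)
6. 2637.363ms @ 36/7 + 439.56ms (6/7)

note 6 onset = 36/7b = 2637.363ms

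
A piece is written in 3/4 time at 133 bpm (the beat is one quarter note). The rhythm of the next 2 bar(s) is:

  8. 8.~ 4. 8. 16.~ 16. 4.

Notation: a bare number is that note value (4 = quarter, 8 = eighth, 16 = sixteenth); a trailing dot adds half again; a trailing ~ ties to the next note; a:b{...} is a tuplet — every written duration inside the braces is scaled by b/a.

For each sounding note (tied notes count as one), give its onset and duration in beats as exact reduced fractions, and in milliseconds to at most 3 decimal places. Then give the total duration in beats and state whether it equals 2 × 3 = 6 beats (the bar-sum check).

1) 0.0ms=0b +338.346ms=3/4b
2) 338.346ms=3/4b +1015.038ms=9/4b
3) 1353.383ms=3b +338.346ms=3/4b
4) 1691.729ms=15/4b +338.346ms=3/4b
5) 2030.075ms=9/2b +676.692ms=3/2b
Σ=6b of 6 (133bpm 3/4) — PASS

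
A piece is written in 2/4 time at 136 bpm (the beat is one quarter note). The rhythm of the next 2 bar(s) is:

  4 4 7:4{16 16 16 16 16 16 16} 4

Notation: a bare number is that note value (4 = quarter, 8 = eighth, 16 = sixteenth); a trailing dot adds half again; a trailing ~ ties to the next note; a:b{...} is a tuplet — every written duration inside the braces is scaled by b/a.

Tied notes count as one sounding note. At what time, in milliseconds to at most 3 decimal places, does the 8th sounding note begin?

note 8 onset = 19/7b = 1197.479ms

1. 0.0ms @ 0 + 441.176ms (1)
2. 441.176ms @ 1 + 441.176ms (1)
3. 882.353ms @ 2 + 63.025ms (1/7)
4. 945.378ms @ 15/7 + 63.025ms (1/7)
5. 1008.403ms @ 16/7 + 63.025ms (1/7)
6. 1071.429ms @ 17/7 + 63.025ms (1/7)
7. 1134.454ms @ 18/7 + 63.025ms (1/7)
8. 1197.479ms @ 19/7 + 63.025ms (1/7)
9. 1260.504ms @ 20/7 + 63.025ms (1/7)
10. 1323.529ms @ 3 + 441.176ms (1)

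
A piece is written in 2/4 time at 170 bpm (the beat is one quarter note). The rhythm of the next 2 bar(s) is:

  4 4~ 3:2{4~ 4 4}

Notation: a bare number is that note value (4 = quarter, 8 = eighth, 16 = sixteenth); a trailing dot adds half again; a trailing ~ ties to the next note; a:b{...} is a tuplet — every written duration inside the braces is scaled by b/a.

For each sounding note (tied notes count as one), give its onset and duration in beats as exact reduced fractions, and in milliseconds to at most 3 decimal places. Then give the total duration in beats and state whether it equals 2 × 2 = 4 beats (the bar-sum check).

1) 0.0ms=0b +352.941ms=1b
2) 352.941ms=1b +823.529ms=7/3b
3) 1176.471ms=10/3b +235.294ms=2/3b
Σ=4b of 4 (170bpm 2/4) — PASS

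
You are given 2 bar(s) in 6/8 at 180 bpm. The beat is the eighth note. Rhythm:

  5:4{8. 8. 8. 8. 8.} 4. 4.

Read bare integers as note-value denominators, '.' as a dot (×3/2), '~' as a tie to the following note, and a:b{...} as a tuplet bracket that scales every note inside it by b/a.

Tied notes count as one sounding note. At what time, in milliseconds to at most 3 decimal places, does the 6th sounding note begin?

note 6 onset = 6b = 2000.0ms

1. 0.0ms @ 0 + 400.0ms (6/5)
2. 400.0ms @ 6/5 + 400.0ms (6/5)
3. 800.0ms @ 12/5 + 400.0ms (6/5)
4. 1200.0ms @ 18/5 + 400.0ms (6/5)
5. 1600.0ms @ 24/5 + 400.0ms (6/5)
6. 2000.0ms @ 6 + 1000.0ms (3)
7. 3000.0ms @ 9 + 1000.0ms (3)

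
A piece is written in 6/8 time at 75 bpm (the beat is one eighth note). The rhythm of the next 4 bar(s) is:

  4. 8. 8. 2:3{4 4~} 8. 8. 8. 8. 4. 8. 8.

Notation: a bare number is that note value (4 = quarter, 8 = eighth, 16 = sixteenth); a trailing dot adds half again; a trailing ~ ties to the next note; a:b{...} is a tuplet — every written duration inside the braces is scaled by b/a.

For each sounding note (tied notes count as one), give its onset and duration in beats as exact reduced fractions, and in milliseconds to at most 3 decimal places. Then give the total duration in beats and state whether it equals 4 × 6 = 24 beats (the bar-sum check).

1) 0.0ms=0b +2400.0ms=3b
2) 2400.0ms=3b +1200.0ms=3/2b
3) 3600.0ms=9/2b +1200.0ms=3/2b
4) 4800.0ms=6b +2400.0ms=3b
5) 7200.0ms=9b +3600.0ms=9/2b
6) 10800.0ms=27/2b +1200.0ms=3/2b
7) 12000.0ms=15b +1200.0ms=3/2b
8) 13200.0ms=33/2b +1200.0ms=3/2b
9) 14400.0ms=18b +2400.0ms=3b
10) 16800.0ms=21b +1200.0ms=3/2b
11) 18000.0ms=45/2b +1200.0ms=3/2b
Σ=24b of 24 (75bpm 6/8) — PASS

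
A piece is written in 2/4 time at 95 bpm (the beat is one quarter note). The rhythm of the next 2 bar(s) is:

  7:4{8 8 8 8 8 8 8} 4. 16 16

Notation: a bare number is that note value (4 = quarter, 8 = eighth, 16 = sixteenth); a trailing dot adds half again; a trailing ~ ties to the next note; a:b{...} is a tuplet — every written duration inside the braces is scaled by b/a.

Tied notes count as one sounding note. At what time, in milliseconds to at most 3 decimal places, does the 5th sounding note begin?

note 5 onset = 8/7b = 721.805ms

1. 0.0ms @ 0 + 180.451ms (2/7)
2. 180.451ms @ 2/7 + 180.451ms (2/7)
3. 360.902ms @ 4/7 + 180.451ms (2/7)
4. 541.353ms @ 6/7 + 180.451ms (2/7)
5. 721.805ms @ 8/7 + 180.451ms (2/7)
6. 902.256ms @ 10/7 + 180.451ms (2/7)
7. 1082.707ms @ 12/7 + 180.451ms (2/7)
8. 1263.158ms @ 2 + 947.368ms (3/2)
9. 2210.526ms @ 7/2 + 157.895ms (1/4)
10. 2368.421ms @ 15/4 + 157.895ms (1/4)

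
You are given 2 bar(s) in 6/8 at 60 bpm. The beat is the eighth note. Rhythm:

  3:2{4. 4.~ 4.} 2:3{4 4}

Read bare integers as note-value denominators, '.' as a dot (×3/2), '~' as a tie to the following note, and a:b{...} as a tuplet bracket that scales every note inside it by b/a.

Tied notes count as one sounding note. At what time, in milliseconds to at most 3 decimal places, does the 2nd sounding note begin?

1. 0.0ms @ 0 + 2000.0ms (2)
2. 2000.0ms @ 2 + 4000.0ms (4)
3. 6000.0ms @ 6 + 3000.0ms (3)
4. 9000.0ms @ 9 + 3000.0ms (3)

note 2 onset = 2b = 2000.0ms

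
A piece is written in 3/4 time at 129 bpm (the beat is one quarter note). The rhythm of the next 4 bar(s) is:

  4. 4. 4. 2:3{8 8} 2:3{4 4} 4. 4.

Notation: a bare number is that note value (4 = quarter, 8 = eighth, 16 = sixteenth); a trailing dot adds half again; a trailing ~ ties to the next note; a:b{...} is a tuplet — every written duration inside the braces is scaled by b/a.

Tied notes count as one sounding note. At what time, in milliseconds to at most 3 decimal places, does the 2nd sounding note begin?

note 2 onset = 3/2b = 697.674ms

1. 0.0ms @ 0 + 697.674ms (3/2)
2. 697.674ms @ 3/2 + 697.674ms (3/2)
3. 1395.349ms @ 3 + 697.674ms (3/2)
4. 2093.023ms @ 9/2 + 348.837ms (3/4)
5. 2441.86ms @ 21/4 + 348.837ms (3/4)
6. 2790.698ms @ 6 + 697.674ms (3/2)
7. 3488.372ms @ 15/2 + 697.674ms (3/2)
8. 4186.047ms @ 9 + 697.674ms (3/2)
9. 4883.721ms @ 21/2 + 697.674ms (3/2)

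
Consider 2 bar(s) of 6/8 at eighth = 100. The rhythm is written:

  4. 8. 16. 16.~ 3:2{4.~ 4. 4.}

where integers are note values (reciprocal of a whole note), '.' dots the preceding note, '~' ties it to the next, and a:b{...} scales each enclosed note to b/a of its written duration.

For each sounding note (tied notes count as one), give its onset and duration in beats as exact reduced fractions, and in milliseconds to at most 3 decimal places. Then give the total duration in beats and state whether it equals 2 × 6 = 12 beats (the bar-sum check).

1) 0.0ms=0b +1800.0ms=3b
2) 1800.0ms=3b +900.0ms=3/2b
3) 2700.0ms=9/2b +450.0ms=3/4b
4) 3150.0ms=21/4b +2850.0ms=19/4b
5) 6000.0ms=10b +1200.0ms=2b
Σ=12b of 12 (100bpm 6/8) — PASS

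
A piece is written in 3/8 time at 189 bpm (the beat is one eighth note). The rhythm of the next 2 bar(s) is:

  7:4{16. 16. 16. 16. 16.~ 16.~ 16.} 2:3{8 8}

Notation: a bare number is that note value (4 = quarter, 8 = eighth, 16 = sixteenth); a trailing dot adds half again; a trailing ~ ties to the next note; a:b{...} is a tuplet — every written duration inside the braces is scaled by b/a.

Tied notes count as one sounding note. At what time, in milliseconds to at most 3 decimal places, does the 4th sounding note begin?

note 4 onset = 9/7b = 408.163ms

1. 0.0ms @ 0 + 136.054ms (3/7)
2. 136.054ms @ 3/7 + 136.054ms (3/7)
3. 272.109ms @ 6/7 + 136.054ms (3/7)
4. 408.163ms @ 9/7 + 136.054ms (3/7)
5. 544.218ms @ 12/7 + 408.163ms (9/7)
6. 952.381ms @ 3 + 476.19ms (3/2)
7. 1428.571ms @ 9/2 + 476.19ms (3/2)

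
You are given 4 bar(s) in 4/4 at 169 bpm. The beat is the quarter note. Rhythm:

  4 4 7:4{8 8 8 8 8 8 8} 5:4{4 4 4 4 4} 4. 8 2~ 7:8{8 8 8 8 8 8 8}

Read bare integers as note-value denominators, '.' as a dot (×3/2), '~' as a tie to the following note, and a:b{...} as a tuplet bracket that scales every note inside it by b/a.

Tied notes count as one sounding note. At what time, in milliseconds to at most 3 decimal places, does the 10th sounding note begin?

1. 0.0ms @ 0 + 355.03ms (1)
2. 355.03ms @ 1 + 355.03ms (1)
3. 710.059ms @ 2 + 101.437ms (2/7)
4. 811.496ms @ 16/7 + 101.437ms (2/7)
5. 912.933ms @ 18/7 + 101.437ms (2/7)
6. 1014.37ms @ 20/7 + 101.437ms (2/7)
7. 1115.807ms @ 22/7 + 101.437ms (2/7)
8. 1217.244ms @ 24/7 + 101.437ms (2/7)
9. 1318.681ms @ 26/7 + 101.437ms (2/7)
10. 1420.118ms @ 4 + 284.024ms (4/5)
11. 1704.142ms @ 24/5 + 284.024ms (4/5)
12. 1988.166ms @ 28/5 + 284.024ms (4/5)
13. 2272.189ms @ 32/5 + 284.024ms (4/5)
14. 2556.213ms @ 36/5 + 284.024ms (4/5)
15. 2840.237ms @ 8 + 532.544ms (3/2)
16. 3372.781ms @ 19/2 + 177.515ms (1/2)
17. 3550.296ms @ 10 + 912.933ms (18/7)
18. 4463.229ms @ 88/7 + 202.874ms (4/7)
19. 4666.103ms @ 92/7 + 202.874ms (4/7)
20. 4868.977ms @ 96/7 + 202.874ms (4/7)
21. 5071.851ms @ 100/7 + 202.874ms (4/7)
22. 5274.725ms @ 104/7 + 202.874ms (4/7)
23. 5477.599ms @ 108/7 + 202.874ms (4/7)

note 10 onset = 4b = 1420.118ms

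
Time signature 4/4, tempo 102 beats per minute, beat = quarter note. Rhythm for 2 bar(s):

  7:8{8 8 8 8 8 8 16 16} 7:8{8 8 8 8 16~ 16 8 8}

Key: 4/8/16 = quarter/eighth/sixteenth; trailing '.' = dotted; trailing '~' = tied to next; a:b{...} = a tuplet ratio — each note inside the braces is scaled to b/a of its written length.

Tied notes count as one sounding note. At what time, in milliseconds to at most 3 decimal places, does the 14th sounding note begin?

1. 0.0ms @ 0 + 336.134ms (4/7)
2. 336.134ms @ 4/7 + 336.134ms (4/7)
3. 672.269ms @ 8/7 + 336.134ms (4/7)
4. 1008.403ms @ 12/7 + 336.134ms (4/7)
5. 1344.538ms @ 16/7 + 336.134ms (4/7)
6. 1680.672ms @ 20/7 + 336.134ms (4/7)
7. 2016.807ms @ 24/7 + 168.067ms (2/7)
8. 2184.874ms @ 26/7 + 168.067ms (2/7)
9. 2352.941ms @ 4 + 336.134ms (4/7)
10. 2689.076ms @ 32/7 + 336.134ms (4/7)
11. 3025.21ms @ 36/7 + 336.134ms (4/7)
12. 3361.345ms @ 40/7 + 336.134ms (4/7)
13. 3697.479ms @ 44/7 + 336.134ms (4/7)
14. 4033.613ms @ 48/7 + 336.134ms (4/7)
15. 4369.748ms @ 52/7 + 336.134ms (4/7)

note 14 onset = 48/7b = 4033.613ms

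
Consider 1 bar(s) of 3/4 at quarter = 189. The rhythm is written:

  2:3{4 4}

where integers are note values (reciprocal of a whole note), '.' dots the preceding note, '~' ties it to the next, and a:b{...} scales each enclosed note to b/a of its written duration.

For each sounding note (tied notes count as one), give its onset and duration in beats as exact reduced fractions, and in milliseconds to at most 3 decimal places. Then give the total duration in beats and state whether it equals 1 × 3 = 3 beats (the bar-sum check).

1) 0.0ms=0b +476.19ms=3/2b
2) 476.19ms=3/2b +476.19ms=3/2b
Σ=3b of 3 (189bpm 3/4) — PASS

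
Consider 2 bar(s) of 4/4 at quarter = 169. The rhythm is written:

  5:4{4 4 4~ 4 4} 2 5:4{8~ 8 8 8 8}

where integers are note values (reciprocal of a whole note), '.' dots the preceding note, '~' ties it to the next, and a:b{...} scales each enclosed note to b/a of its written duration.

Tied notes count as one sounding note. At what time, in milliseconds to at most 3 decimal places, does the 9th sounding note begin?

1. 0.0ms @ 0 + 284.024ms (4/5)
2. 284.024ms @ 4/5 + 284.024ms (4/5)
3. 568.047ms @ 8/5 + 568.047ms (8/5)
4. 1136.095ms @ 16/5 + 284.024ms (4/5)
5. 1420.118ms @ 4 + 710.059ms (2)
6. 2130.178ms @ 6 + 284.024ms (4/5)
7. 2414.201ms @ 34/5 + 142.012ms (2/5)
8. 2556.213ms @ 36/5 + 142.012ms (2/5)
9. 2698.225ms @ 38/5 + 142.012ms (2/5)

note 9 onset = 38/5b = 2698.225ms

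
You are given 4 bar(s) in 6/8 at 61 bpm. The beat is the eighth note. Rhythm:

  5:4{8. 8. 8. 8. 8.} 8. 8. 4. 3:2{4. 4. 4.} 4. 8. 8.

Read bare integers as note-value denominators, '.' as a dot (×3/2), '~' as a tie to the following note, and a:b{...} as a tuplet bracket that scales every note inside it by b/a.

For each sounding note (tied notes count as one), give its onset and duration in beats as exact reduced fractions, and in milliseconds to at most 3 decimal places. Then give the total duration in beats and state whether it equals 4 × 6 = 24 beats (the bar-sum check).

1) 0.0ms=0b +1180.328ms=6/5b
2) 1180.328ms=6/5b +1180.328ms=6/5b
3) 2360.656ms=12/5b +1180.328ms=6/5b
4) 3540.984ms=18/5b +1180.328ms=6/5b
5) 4721.311ms=24/5b +1180.328ms=6/5b
6) 5901.639ms=6b +1475.41ms=3/2b
7) 7377.049ms=15/2b +1475.41ms=3/2b
8) 8852.459ms=9b +2950.82ms=3b
9) 11803.279ms=12b +1967.213ms=2b
10) 13770.492ms=14b +1967.213ms=2b
11) 15737.705ms=16b +1967.213ms=2b
12) 17704.918ms=18b +2950.82ms=3b
13) 20655.738ms=21b +1475.41ms=3/2b
14) 22131.148ms=45/2b +1475.41ms=3/2b
Σ=24b of 24 (61bpm 6/8) — PASS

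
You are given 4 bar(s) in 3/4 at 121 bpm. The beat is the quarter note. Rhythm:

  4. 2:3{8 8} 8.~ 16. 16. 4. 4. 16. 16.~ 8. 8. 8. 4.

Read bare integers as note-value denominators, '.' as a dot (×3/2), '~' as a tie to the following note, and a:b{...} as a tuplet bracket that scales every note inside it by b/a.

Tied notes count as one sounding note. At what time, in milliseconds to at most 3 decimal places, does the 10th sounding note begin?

1. 0.0ms @ 0 + 743.802ms (3/2)
2. 743.802ms @ 3/2 + 371.901ms (3/4)
3. 1115.702ms @ 9/4 + 371.901ms (3/4)
4. 1487.603ms @ 3 + 557.851ms (9/8)
5. 2045.455ms @ 33/8 + 185.95ms (3/8)
6. 2231.405ms @ 9/2 + 743.802ms (3/2)
7. 2975.207ms @ 6 + 743.802ms (3/2)
8. 3719.008ms @ 15/2 + 185.95ms (3/8)
9. 3904.959ms @ 63/8 + 557.851ms (9/8)
10. 4462.81ms @ 9 + 371.901ms (3/4)
11. 4834.711ms @ 39/4 + 371.901ms (3/4)
12. 5206.612ms @ 21/2 + 743.802ms (3/2)

note 10 onset = 9b = 4462.81ms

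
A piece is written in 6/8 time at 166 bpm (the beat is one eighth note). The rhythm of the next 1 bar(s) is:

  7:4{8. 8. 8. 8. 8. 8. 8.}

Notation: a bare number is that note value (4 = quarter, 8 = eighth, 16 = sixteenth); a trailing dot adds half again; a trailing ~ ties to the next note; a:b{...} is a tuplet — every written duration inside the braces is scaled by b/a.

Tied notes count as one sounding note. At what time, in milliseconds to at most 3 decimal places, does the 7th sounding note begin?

note 7 onset = 36/7b = 1858.864ms

1. 0.0ms @ 0 + 309.811ms (6/7)
2. 309.811ms @ 6/7 + 309.811ms (6/7)
3. 619.621ms @ 12/7 + 309.811ms (6/7)
4. 929.432ms @ 18/7 + 309.811ms (6/7)
5. 1239.243ms @ 24/7 + 309.811ms (6/7)
6. 1549.053ms @ 30/7 + 309.811ms (6/7)
7. 1858.864ms @ 36/7 + 309.811ms (6/7)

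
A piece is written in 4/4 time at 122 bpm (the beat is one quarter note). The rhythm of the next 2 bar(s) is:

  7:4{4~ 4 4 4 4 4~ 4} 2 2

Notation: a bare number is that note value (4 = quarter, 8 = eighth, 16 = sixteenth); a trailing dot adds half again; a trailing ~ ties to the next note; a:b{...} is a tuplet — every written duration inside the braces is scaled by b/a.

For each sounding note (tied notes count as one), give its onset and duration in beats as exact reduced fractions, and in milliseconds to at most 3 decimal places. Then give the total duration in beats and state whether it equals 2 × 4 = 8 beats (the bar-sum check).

1) 0.0ms=0b +562.061ms=8/7b
2) 562.061ms=8/7b +281.03ms=4/7b
3) 843.091ms=12/7b +281.03ms=4/7b
4) 1124.122ms=16/7b +281.03ms=4/7b
5) 1405.152ms=20/7b +562.061ms=8/7b
6) 1967.213ms=4b +983.607ms=2b
7) 2950.82ms=6b +983.607ms=2b
Σ=8b of 8 (122bpm 4/4) — PASS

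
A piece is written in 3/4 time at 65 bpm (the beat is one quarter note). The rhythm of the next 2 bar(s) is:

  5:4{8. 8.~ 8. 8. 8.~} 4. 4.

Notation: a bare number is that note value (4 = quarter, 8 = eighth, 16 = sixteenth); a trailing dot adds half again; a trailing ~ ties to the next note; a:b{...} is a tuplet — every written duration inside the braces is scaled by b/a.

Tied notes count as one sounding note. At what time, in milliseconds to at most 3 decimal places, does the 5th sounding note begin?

1. 0.0ms @ 0 + 553.846ms (3/5)
2. 553.846ms @ 3/5 + 1107.692ms (6/5)
3. 1661.538ms @ 9/5 + 553.846ms (3/5)
4. 2215.385ms @ 12/5 + 1938.462ms (21/10)
5. 4153.846ms @ 9/2 + 1384.615ms (3/2)

note 5 onset = 9/2b = 4153.846ms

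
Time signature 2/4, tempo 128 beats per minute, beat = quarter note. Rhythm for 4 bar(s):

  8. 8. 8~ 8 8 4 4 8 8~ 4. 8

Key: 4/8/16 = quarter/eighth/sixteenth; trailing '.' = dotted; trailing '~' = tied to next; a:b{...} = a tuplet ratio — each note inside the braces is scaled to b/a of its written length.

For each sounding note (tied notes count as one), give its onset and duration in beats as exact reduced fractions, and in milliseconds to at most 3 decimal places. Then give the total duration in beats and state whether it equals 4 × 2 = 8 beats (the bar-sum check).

1) 0.0ms=0b +351.562ms=3/4b
2) 351.562ms=3/4b +351.562ms=3/4b
3) 703.125ms=3/2b +468.75ms=1b
4) 1171.875ms=5/2b +234.375ms=1/2b
5) 1406.25ms=3b +468.75ms=1b
6) 1875.0ms=4b +468.75ms=1b
7) 2343.75ms=5b +234.375ms=1/2b
8) 2578.125ms=11/2b +937.5ms=2b
9) 3515.625ms=15/2b +234.375ms=1/2b
Σ=8b of 8 (128bpm 2/4) — PASS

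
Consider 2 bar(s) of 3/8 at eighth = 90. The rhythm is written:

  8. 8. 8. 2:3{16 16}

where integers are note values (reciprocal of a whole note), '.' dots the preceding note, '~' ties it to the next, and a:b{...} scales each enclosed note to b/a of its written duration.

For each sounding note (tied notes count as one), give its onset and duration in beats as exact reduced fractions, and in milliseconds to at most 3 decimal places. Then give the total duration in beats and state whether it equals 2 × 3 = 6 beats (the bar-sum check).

1) 0.0ms=0b +1000.0ms=3/2b
2) 1000.0ms=3/2b +1000.0ms=3/2b
3) 2000.0ms=3b +1000.0ms=3/2b
4) 3000.0ms=9/2b +500.0ms=3/4b
5) 3500.0ms=21/4b +500.0ms=3/4b
Σ=6b of 6 (90bpm 3/8) — PASS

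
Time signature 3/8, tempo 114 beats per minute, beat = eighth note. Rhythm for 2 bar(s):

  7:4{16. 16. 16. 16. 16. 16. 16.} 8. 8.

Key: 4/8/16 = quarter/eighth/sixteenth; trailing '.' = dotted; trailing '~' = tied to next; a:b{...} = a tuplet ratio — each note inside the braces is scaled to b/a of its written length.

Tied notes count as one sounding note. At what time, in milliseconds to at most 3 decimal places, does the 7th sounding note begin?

1. 0.0ms @ 0 + 225.564ms (3/7)
2. 225.564ms @ 3/7 + 225.564ms (3/7)
3. 451.128ms @ 6/7 + 225.564ms (3/7)
4. 676.692ms @ 9/7 + 225.564ms (3/7)
5. 902.256ms @ 12/7 + 225.564ms (3/7)
6. 1127.82ms @ 15/7 + 225.564ms (3/7)
7. 1353.383ms @ 18/7 + 225.564ms (3/7)
8. 1578.947ms @ 3 + 789.474ms (3/2)
9. 2368.421ms @ 9/2 + 789.474ms (3/2)

note 7 onset = 18/7b = 1353.383ms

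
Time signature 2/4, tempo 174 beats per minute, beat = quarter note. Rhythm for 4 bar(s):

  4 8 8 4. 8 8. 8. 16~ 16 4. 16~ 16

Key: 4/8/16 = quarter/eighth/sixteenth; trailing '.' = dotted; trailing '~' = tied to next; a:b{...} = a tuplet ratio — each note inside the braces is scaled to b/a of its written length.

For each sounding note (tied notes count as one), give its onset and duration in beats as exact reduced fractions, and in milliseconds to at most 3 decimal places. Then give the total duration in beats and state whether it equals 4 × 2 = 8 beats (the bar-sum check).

1) 0.0ms=0b +344.828ms=1b
2) 344.828ms=1b +172.414ms=1/2b
3) 517.241ms=3/2b +172.414ms=1/2b
4) 689.655ms=2b +517.241ms=3/2b
5) 1206.897ms=7/2b +172.414ms=1/2b
6) 1379.31ms=4b +258.621ms=3/4b
7) 1637.931ms=19/4b +258.621ms=3/4b
8) 1896.552ms=11/2b +172.414ms=1/2b
9) 2068.966ms=6b +517.241ms=3/2b
10) 2586.207ms=15/2b +172.414ms=1/2b
Σ=8b of 8 (174bpm 2/4) — PASS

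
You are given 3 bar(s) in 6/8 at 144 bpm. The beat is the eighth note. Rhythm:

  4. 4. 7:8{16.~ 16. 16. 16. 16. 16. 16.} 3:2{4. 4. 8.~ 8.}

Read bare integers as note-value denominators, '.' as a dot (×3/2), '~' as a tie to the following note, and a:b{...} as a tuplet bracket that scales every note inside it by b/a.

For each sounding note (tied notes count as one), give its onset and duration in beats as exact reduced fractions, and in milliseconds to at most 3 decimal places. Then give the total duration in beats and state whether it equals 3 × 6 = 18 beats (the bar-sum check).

1) 0.0ms=0b +1250.0ms=3b
2) 1250.0ms=3b +1250.0ms=3b
3) 2500.0ms=6b +714.286ms=12/7b
4) 3214.286ms=54/7b +357.143ms=6/7b
5) 3571.429ms=60/7b +357.143ms=6/7b
6) 3928.571ms=66/7b +357.143ms=6/7b
7) 4285.714ms=72/7b +357.143ms=6/7b
8) 4642.857ms=78/7b +357.143ms=6/7b
9) 5000.0ms=12b +833.333ms=2b
10) 5833.333ms=14b +833.333ms=2b
11) 6666.667ms=16b +833.333ms=2b
Σ=18b of 18 (144bpm 6/8) — PASS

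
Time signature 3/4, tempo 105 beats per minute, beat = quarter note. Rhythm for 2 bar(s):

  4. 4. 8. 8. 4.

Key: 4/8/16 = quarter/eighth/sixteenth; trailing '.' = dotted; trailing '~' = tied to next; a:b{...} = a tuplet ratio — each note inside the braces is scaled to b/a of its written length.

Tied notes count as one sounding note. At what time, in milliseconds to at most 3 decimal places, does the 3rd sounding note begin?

1. 0.0ms @ 0 + 857.143ms (3/2)
2. 857.143ms @ 3/2 + 857.143ms (3/2)
3. 1714.286ms @ 3 + 428.571ms (3/4)
4. 2142.857ms @ 15/4 + 428.571ms (3/4)
5. 2571.429ms @ 9/2 + 857.143ms (3/2)

note 3 onset = 3b = 1714.286ms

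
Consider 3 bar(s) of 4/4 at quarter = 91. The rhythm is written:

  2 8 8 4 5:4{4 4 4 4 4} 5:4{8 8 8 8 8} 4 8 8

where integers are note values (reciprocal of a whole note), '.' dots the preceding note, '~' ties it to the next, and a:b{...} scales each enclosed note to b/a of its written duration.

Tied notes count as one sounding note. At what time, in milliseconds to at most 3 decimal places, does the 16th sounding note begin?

note 16 onset = 11b = 7252.747ms

1. 0.0ms @ 0 + 1318.681ms (2)
2. 1318.681ms @ 2 + 329.67ms (1/2)
3. 1648.352ms @ 5/2 + 329.67ms (1/2)
4. 1978.022ms @ 3 + 659.341ms (1)
5. 2637.363ms @ 4 + 527.473ms (4/5)
6. 3164.835ms @ 24/5 + 527.473ms (4/5)
7. 3692.308ms @ 28/5 + 527.473ms (4/5)
8. 4219.78ms @ 32/5 + 527.473ms (4/5)
9. 4747.253ms @ 36/5 + 527.473ms (4/5)
10. 5274.725ms @ 8 + 263.736ms (2/5)
11. 5538.462ms @ 42/5 + 263.736ms (2/5)
12. 5802.198ms @ 44/5 + 263.736ms (2/5)
13. 6065.934ms @ 46/5 + 263.736ms (2/5)
14. 6329.67ms @ 48/5 + 263.736ms (2/5)
15. 6593.407ms @ 10 + 659.341ms (1)
16. 7252.747ms @ 11 + 329.67ms (1/2)
17. 7582.418ms @ 23/2 + 329.67ms (1/2)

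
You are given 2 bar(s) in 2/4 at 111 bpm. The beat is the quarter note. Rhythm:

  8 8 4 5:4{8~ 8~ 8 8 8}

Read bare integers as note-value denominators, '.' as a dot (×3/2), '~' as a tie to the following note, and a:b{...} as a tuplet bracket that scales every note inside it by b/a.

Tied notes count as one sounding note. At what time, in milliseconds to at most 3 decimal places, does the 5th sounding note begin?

1. 0.0ms @ 0 + 270.27ms (1/2)
2. 270.27ms @ 1/2 + 270.27ms (1/2)
3. 540.541ms @ 1 + 540.541ms (1)
4. 1081.081ms @ 2 + 648.649ms (6/5)
5. 1729.73ms @ 16/5 + 216.216ms (2/5)
6. 1945.946ms @ 18/5 + 216.216ms (2/5)

note 5 onset = 16/5b = 1729.73ms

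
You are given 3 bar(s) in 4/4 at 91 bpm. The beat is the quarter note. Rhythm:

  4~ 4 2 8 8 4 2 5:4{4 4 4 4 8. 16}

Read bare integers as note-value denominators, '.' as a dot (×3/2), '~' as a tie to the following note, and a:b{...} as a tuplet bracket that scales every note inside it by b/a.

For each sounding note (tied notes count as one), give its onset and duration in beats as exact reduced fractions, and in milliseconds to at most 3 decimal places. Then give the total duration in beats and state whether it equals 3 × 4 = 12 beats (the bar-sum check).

1) 0.0ms=0b +1318.681ms=2b
2) 1318.681ms=2b +1318.681ms=2b
3) 2637.363ms=4b +329.67ms=1/2b
4) 2967.033ms=9/2b +329.67ms=1/2b
5) 3296.703ms=5b +659.341ms=1b
6) 3956.044ms=6b +1318.681ms=2b
7) 5274.725ms=8b +527.473ms=4/5b
8) 5802.198ms=44/5b +527.473ms=4/5b
9) 6329.67ms=48/5b +527.473ms=4/5b
10) 6857.143ms=52/5b +527.473ms=4/5b
11) 7384.615ms=56/5b +395.604ms=3/5b
12) 7780.22ms=59/5b +131.868ms=1/5b
Σ=12b of 12 (91bpm 4/4) — PASS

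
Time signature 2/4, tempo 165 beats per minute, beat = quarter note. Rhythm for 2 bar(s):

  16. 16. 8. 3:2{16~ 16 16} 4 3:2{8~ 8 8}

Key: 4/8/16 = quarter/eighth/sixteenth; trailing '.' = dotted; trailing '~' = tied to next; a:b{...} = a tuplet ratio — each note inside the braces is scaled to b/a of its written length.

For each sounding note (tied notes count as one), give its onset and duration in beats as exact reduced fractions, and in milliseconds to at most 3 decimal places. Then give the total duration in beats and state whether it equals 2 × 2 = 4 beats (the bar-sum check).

1) 0.0ms=0b +136.364ms=3/8b
2) 136.364ms=3/8b +136.364ms=3/8b
3) 272.727ms=3/4b +272.727ms=3/4b
4) 545.455ms=3/2b +121.212ms=1/3b
5) 666.667ms=11/6b +60.606ms=1/6b
6) 727.273ms=2b +363.636ms=1b
7) 1090.909ms=3b +242.424ms=2/3b
8) 1333.333ms=11/3b +121.212ms=1/3b
Σ=4b of 4 (165bpm 2/4) — PASS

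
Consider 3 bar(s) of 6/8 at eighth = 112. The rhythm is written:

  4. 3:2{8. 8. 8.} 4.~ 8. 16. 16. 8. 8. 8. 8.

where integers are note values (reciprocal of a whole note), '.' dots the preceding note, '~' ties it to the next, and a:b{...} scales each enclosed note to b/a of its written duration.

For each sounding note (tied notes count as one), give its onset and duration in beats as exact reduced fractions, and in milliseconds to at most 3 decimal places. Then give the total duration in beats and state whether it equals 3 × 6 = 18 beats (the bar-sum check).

1) 0.0ms=0b +1607.143ms=3b
2) 1607.143ms=3b +535.714ms=1b
3) 2142.857ms=4b +535.714ms=1b
4) 2678.571ms=5b +535.714ms=1b
5) 3214.286ms=6b +2410.714ms=9/2b
6) 5625.0ms=21/2b +401.786ms=3/4b
7) 6026.786ms=45/4b +401.786ms=3/4b
8) 6428.571ms=12b +803.571ms=3/2b
9) 7232.143ms=27/2b +803.571ms=3/2b
10) 8035.714ms=15b +803.571ms=3/2b
11) 8839.286ms=33/2b +803.571ms=3/2b
Σ=18b of 18 (112bpm 6/8) — PASS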